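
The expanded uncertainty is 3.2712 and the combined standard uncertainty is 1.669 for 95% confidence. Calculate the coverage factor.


k = U / uc
k = 3.2712 / 1.669
k = 1.96

1.96


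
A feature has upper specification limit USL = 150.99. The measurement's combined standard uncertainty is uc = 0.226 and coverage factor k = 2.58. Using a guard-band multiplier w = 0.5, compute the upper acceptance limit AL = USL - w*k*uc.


U = k * uc = 2.58 * 0.226 = 0.58308
guard band g = w * U = 0.5 * 0.58308 = 0.29154
AL = USL - g = 150.99 - 0.29154
AL = 150.6985

150.6985


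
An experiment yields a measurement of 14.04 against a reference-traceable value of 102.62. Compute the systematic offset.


Systematic error = measured - true
= 14.04 - 102.62
= -88.5800

-88.5800


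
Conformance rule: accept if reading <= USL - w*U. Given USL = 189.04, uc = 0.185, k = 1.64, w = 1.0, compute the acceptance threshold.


U = k * uc = 1.64 * 0.185 = 0.3034
guard band g = w * U = 1.0 * 0.3034 = 0.3034
AL = USL - g = 189.04 - 0.3034
AL = 188.7366

188.7366


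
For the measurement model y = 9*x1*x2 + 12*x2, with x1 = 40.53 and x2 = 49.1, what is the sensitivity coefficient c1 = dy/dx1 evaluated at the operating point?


y = 9*x1*x2 + 12*x2
dy/dx1 = 9*x2
Evaluate at x2 = 49.1: c1 = 9 * 49.1
c1 = 441.9000

441.9000


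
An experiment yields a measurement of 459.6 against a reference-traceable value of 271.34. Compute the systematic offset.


Systematic error = measured - true
= 459.6 - 271.34
= 188.2600

188.2600


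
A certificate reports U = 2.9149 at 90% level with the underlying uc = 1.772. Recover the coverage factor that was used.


k = U / uc
k = 2.9149 / 1.772
k = 1.645

1.645


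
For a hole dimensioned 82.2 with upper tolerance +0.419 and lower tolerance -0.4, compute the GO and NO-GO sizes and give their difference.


GO = nominal - lower_tol (smallest hole = maximum material condition)
GO = 82.2 - 0.4 = 81.8
NO-GO = nominal + upper_tol (largest hole = least material condition)
NO-GO = 82.2 + 0.419 = 82.619
spread = NO-GO - GO = 82.619 - 81.8 = 0.8190

0.8190


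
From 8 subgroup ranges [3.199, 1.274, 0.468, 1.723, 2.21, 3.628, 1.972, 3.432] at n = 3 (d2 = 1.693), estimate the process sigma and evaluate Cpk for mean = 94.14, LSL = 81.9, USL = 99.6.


R_bar = (3.199 + 1.274 + 0.468 + 1.723 + 2.21 + 3.628 + 1.972 + 3.432) / 8 = 2.23825
sigma = R_bar / d2 = 2.23825 / 1.693 = 1.3220614
Cp = (USL - LSL)/(6*sigma) = (99.6 - 81.9)/(6*1.3220614) = 2.2314
Cpu = (99.6 - 94.14)/(3*1.3220614) = 1.3766
Cpl = (94.14 - 81.9)/(3*1.3220614) = 3.0861
Cpk = min(Cpu, Cpl) = 1.3766

1.3766


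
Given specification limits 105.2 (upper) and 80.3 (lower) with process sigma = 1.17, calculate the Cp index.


Cp = (USL - LSL) / (6 * sigma)
= (105.2 - 80.3) / (6 * 1.17)
= 24.9000 / 7.0200
= 3.5470

3.5470


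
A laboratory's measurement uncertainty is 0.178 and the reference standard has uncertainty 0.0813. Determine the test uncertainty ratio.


TUR = u_lab / u_ref
= 0.178 / 0.0813
= 2.1894

2.1894


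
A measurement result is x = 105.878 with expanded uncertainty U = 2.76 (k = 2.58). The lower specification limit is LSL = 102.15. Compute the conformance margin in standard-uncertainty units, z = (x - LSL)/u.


u = U / k = 2.76 / 2.58 = 1.0697674
margin = |LSL - x| = |102.15 - 105.878| = 3.728
z = margin / u = 3.728 / 1.0697674
z = 3.4849

3.4849


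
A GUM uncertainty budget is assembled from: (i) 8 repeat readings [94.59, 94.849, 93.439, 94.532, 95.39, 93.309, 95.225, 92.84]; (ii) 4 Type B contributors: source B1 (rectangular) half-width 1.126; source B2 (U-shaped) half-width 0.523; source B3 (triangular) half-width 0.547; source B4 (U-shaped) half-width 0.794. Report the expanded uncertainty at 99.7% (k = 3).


mean = (94.59 + 94.849 + 93.439 + 94.532 + 95.39 + 93.309 + 95.225 + 92.84) / 8 = 94.27175
s = sqrt(sum((x - mean)^2)/(n-1)) = 0.95106463
u_A = s / sqrt(n) = 0.95106463 / sqrt(8) = 0.33625212
u_B1 = 1.126 / sqrt(3) = 0.6500964
u_B2 = 0.523 / sqrt(2) = 0.36981685
u_B3 = 0.547 / sqrt(6) = 0.22331181
u_B4 = 0.794 / sqrt(2) = 0.56144278
uc = sqrt(0.33625212^2 + 0.6500964^2 + 0.36981685^2 + 0.22331181^2 + 0.56144278^2) = 1.0185978
U = k * uc = 3 * 1.0185978
U = 3.0558

3.0558


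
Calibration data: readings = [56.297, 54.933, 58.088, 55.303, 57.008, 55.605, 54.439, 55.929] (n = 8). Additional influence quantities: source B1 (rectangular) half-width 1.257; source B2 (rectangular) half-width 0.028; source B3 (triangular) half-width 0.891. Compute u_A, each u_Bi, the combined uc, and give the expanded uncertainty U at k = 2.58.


mean = (56.297 + 54.933 + 58.088 + 55.303 + 57.008 + 55.605 + 54.439 + 55.929) / 8 = 55.95025
s = sqrt(sum((x - mean)^2)/(n-1)) = 1.1751171
u_A = s / sqrt(n) = 1.1751171 / sqrt(8) = 0.41546664
u_B1 = 1.257 / sqrt(3) = 0.72572929
u_B2 = 0.028 / sqrt(3) = 0.016165808
u_B3 = 0.891 / sqrt(6) = 0.36374923
uc = sqrt(0.41546664^2 + 0.72572929^2 + 0.016165808^2 + 0.36374923^2) = 0.91206928
U = k * uc = 2.58 * 0.91206928
U = 2.3531

2.3531


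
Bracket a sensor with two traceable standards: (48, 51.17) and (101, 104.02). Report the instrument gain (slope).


slope = (y2 - y1) / (x2 - x1)
= (104.02 - 51.17) / (101 - 48)
= 52.8500 / 53
= 0.9972

0.9972


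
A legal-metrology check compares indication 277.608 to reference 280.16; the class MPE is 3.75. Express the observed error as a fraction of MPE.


e = indication - reference = 277.608 - 280.16 = -2.5520
|e| = 2.5520
ratio = |e| / MPE = 2.5520 / 3.75
ratio = 0.6805

0.6805


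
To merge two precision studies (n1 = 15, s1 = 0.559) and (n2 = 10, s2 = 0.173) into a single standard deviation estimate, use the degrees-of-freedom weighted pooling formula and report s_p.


s_p = sqrt(((n1-1)*s1^2 + (n2-1)*s2^2) / (n1+n2-2))
numerator = (15-1)*0.559^2 + (10-1)*0.173^2 = 4.374734 + 0.269361 = 4.644095
denominator = 15 + 10 - 2 = 23
s_p^2 = 4.644095 / 23 = 0.20191717
s_p = sqrt(0.20191717) = 0.4494

0.4494


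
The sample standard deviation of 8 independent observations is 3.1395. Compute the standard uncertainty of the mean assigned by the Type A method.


u_A = s / sqrt(n)
u_A = 3.1395 / sqrt(8)
u_A = 3.1395 / 2.8284271
u_A = 1.1100

1.1100


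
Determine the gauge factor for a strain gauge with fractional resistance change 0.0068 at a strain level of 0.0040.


GF = (dR/R) / epsilon
= 0.0068 / 0.0040
= 1.7000

1.7000


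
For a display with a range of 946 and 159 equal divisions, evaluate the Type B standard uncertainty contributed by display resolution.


resolution = range / divisions
resolution = 946 / 159 = 5.9496855
u_res = resolution / (2*sqrt(3))
u_res = 5.9496855 / 3.4641016
u_res = 1.7175

1.7175


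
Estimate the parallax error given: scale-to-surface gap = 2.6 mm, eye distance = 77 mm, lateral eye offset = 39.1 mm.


error = h * offset / d
= 2.6 * 39.1 / 77
= 1.3203

1.3203


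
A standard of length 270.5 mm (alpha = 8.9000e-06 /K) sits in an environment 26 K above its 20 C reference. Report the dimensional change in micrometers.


dL = L * alpha * dT
= 270.5 * 8.9000e-06 * 26
= 0.0625937 mm
dL_um = 0.0625937 * 1000 = 62.5937 um

62.5937


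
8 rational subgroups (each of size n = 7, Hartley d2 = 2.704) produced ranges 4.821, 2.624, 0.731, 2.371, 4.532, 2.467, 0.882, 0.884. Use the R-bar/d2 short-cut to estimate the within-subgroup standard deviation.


R_bar = (4.821 + 2.624 + 0.731 + 2.371 + 4.532 + 2.467 + 0.882 + 0.884) / 8
R_bar = 19.312 / 8 = 2.414
sigma_hat = R_bar / d2 = 2.414 / 2.704 = 0.8928

0.8928


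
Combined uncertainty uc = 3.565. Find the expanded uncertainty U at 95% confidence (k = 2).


U = k * uc
U = 2 * 3.565
U = 7.1300

7.1300


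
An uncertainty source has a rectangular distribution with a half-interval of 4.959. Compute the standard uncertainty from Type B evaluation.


u_B = half_width / sqrt(3)
u_B = 4.959 / 1.7320508
u_B = 2.8631

2.8631


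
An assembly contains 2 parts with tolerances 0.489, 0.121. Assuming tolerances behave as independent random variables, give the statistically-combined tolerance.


RSS = sqrt(0.489^2 + 0.121^2)
= sqrt(0.253762)
= 0.5037

0.5037


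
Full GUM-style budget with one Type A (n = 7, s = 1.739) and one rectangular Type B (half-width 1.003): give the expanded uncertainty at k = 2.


u_A = s / sqrt(n) = 1.739 / sqrt(7) = 0.65728022
u_B = half_width / sqrt(3) = 1.003 / sqrt(3) = 0.57908232
uc = sqrt(u_A^2 + u_B^2) = sqrt(0.65728022^2 + 0.57908232^2) = 0.87598723
U = k * uc = 2 * 0.87598723
U = 1.7520

1.7520


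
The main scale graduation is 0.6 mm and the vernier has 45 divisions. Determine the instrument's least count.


LC = MSD / n_div
= 0.6 / 45
= 0.0133

0.0133


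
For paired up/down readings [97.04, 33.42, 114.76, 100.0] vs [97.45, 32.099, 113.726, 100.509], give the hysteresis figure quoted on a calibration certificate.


|97.04 - 97.45| = 0.4100
|33.42 - 32.099| = 1.3210
|114.76 - 113.726| = 1.0340
|100.0 - 100.509| = 0.5090
hysteresis = max(diffs) = 1.3210

1.3210


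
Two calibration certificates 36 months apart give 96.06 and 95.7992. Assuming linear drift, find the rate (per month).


rate = (v2 - v1) / months
= (95.7992 - 96.06) / 36
= -0.2608 / 36
= -0.0072

-0.0072


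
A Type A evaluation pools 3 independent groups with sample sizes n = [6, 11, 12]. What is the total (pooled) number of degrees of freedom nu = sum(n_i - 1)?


nu = sum_i (n_i - 1)
nu = ((6 - 1) + (11 - 1) + (12 - 1))
nu = 5 + 10 + 11
nu = 26

26


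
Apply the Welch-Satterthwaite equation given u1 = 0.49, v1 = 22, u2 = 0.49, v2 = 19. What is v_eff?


uc = sqrt(u1^2 + u2^2) = sqrt(0.49^2 + 0.49^2) = 0.69296465
v_eff = uc^4 / (u1^4/v1 + u2^4/v2)
= 0.69296465^4 / (0.49^4/22 + 0.49^4/19)
= 0.23059205 / 0.0056544699
v_eff = 40.7805

40.7805


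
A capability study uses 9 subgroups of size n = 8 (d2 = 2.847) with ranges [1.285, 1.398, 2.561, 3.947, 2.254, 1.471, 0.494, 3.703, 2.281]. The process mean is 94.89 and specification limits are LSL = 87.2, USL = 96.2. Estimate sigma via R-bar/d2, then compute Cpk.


R_bar = (1.285 + 1.398 + 2.561 + 3.947 + 2.254 + 1.471 + 0.494 + 3.703 + 2.281) / 9 = 2.1548889
sigma = R_bar / d2 = 2.1548889 / 2.847 = 0.7568981
Cp = (USL - LSL)/(6*sigma) = (96.2 - 87.2)/(6*0.7568981) = 1.9818
Cpu = (96.2 - 94.89)/(3*0.7568981) = 0.5769
Cpl = (94.89 - 87.2)/(3*0.7568981) = 3.3866
Cpk = min(Cpu, Cpl) = 0.5769

0.5769


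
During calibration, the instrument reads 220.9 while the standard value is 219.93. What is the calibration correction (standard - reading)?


Correction = standard - reading
= 219.93 - 220.9
= -0.9700

-0.9700


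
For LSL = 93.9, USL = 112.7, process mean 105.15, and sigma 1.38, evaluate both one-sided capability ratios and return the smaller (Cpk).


Cpu = (USL - mean) / (3*sigma) = (112.7 - 105.15) / (3*1.38) = 1.8237
Cpl = (mean - LSL) / (3*sigma) = (105.15 - 93.9) / (3*1.38) = 2.7174
Cpk = min(Cpu, Cpl) = 1.8237

1.8237


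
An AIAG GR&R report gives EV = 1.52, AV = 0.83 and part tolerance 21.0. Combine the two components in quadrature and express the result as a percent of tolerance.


GRR = sqrt(EV^2 + AV^2) = sqrt(1.52^2 + 0.83^2) = 1.7318487
%GRR = GRR / tol * 100 = 1.7318487 / 21.0 * 100
%GRR = 8.2469

8.2469


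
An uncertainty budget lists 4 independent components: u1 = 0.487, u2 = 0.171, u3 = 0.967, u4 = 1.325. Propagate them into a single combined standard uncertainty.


uc = sqrt(0.487^2 + 0.171^2 + 0.967^2 + 1.325^2)
uc = sqrt(2.957124)
uc = 1.7196

1.7196


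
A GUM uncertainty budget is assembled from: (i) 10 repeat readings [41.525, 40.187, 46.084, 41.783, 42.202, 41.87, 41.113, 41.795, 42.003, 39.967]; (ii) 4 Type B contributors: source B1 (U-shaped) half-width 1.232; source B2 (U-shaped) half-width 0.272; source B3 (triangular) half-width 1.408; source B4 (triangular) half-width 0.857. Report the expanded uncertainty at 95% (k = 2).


mean = (41.525 + 40.187 + 46.084 + 41.783 + 42.202 + 41.87 + 41.113 + 41.795 + 42.003 + 39.967) / 10 = 41.8529
s = sqrt(sum((x - mean)^2)/(n-1)) = 1.6680644
u_A = s / sqrt(n) = 1.6680644 / sqrt(10) = 0.52748828
u_B1 = 1.232 / sqrt(2) = 0.87115555
u_B2 = 0.272 / sqrt(2) = 0.19233304
u_B3 = 1.408 / sqrt(6) = 0.57481359
u_B4 = 0.857 / sqrt(6) = 0.34986878
uc = sqrt(0.52748828^2 + 0.87115555^2 + 0.19233304^2 + 0.57481359^2 + 0.34986878^2) = 1.2357049
U = k * uc = 2 * 1.2357049
U = 2.4714

2.4714


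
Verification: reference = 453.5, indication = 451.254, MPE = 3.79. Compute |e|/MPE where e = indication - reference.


e = indication - reference = 451.254 - 453.5 = -2.2460
|e| = 2.2460
ratio = |e| / MPE = 2.2460 / 3.79
ratio = 0.5926

0.5926


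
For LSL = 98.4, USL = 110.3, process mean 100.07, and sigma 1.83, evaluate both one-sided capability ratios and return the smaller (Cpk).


Cpu = (USL - mean) / (3*sigma) = (110.3 - 100.07) / (3*1.83) = 1.8634
Cpl = (mean - LSL) / (3*sigma) = (100.07 - 98.4) / (3*1.83) = 0.3042
Cpk = min(Cpu, Cpl) = 0.3042

0.3042


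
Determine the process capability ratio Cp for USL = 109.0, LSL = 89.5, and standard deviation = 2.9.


Cp = (USL - LSL) / (6 * sigma)
= (109.0 - 89.5) / (6 * 2.9)
= 19.5000 / 17.4000
= 1.1207

1.1207


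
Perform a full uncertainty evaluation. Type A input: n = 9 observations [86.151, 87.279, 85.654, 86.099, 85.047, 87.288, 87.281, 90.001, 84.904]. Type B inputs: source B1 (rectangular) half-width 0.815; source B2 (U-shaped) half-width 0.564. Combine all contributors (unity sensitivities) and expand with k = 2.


mean = (86.151 + 87.279 + 85.654 + 86.099 + 85.047 + 87.288 + 87.281 + 90.001 + 84.904) / 9 = 86.63377778
s = sqrt(sum((x - mean)^2)/(n-1)) = 1.5648651
u_A = s / sqrt(n) = 1.5648651 / sqrt(9) = 0.5216217
u_B1 = 0.815 / sqrt(3) = 0.47054047
u_B2 = 0.564 / sqrt(2) = 0.39880822
uc = sqrt(0.5216217^2 + 0.47054047^2 + 0.39880822^2) = 0.8078029
U = k * uc = 2 * 0.8078029
U = 1.6156

1.6156


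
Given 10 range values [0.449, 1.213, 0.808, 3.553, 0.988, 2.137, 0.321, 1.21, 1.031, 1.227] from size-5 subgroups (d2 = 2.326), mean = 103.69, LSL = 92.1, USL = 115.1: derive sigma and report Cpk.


R_bar = (0.449 + 1.213 + 0.808 + 3.553 + 0.988 + 2.137 + 0.321 + 1.21 + 1.031 + 1.227) / 10 = 1.2937
sigma = R_bar / d2 = 1.2937 / 2.326 = 0.55619089
Cp = (USL - LSL)/(6*sigma) = (115.1 - 92.1)/(6*0.55619089) = 6.8921
Cpu = (115.1 - 103.69)/(3*0.55619089) = 6.8382
Cpl = (103.69 - 92.1)/(3*0.55619089) = 6.9461
Cpk = min(Cpu, Cpl) = 6.8382

6.8382


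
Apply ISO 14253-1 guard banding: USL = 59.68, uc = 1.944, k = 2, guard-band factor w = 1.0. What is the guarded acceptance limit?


U = k * uc = 2 * 1.944 = 3.888
guard band g = w * U = 1.0 * 3.888 = 3.888
AL = USL - g = 59.68 - 3.888
AL = 55.7920

55.7920


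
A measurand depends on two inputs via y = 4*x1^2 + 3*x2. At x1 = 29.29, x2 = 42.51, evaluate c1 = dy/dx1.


y = 4*x1^2 + 3*x2
dy/dx1 = 2*4*x1
Evaluate at x1 = 29.29: c1 = 8 * 29.29
c1 = 234.3200

234.3200


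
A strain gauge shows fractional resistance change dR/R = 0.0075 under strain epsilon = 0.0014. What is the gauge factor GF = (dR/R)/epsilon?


GF = (dR/R) / epsilon
= 0.0075 / 0.0014
= 5.3571

5.3571


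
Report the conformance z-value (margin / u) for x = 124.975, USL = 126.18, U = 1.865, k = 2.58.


u = U / k = 1.865 / 2.58 = 0.72286822
margin = |USL - x| = |126.18 - 124.975| = 1.205
z = margin / u = 1.205 / 0.72286822
z = 1.6670

1.6670


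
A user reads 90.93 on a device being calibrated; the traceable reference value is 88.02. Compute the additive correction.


Correction = standard - reading
= 88.02 - 90.93
= -2.9100

-2.9100


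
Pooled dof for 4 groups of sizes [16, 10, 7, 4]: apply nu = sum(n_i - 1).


nu = sum_i (n_i - 1)
nu = ((16 - 1) + (10 - 1) + (7 - 1) + (4 - 1))
nu = 15 + 9 + 6 + 3
nu = 33

33


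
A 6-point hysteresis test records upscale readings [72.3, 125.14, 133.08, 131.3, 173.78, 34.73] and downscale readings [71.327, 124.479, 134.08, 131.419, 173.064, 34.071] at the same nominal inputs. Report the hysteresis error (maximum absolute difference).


|72.3 - 71.327| = 0.9730
|125.14 - 124.479| = 0.6610
|133.08 - 134.08| = 1.0000
|131.3 - 131.419| = 0.1190
|173.78 - 173.064| = 0.7160
|34.73 - 34.071| = 0.6590
hysteresis = max(diffs) = 1.0000

1.0000


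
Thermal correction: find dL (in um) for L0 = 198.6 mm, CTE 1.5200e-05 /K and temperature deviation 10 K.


dL = L * alpha * dT
= 198.6 * 1.5200e-05 * 10
= 0.0301872 mm
dL_um = 0.0301872 * 1000 = 30.1872 um

30.1872


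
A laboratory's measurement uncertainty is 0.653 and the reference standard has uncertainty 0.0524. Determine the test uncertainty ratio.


TUR = u_lab / u_ref
= 0.653 / 0.0524
= 12.4618

12.4618


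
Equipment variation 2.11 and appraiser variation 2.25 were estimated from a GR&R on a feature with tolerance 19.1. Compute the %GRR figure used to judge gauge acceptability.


GRR = sqrt(EV^2 + AV^2) = sqrt(2.11^2 + 2.25^2) = 3.0845745
%GRR = GRR / tol * 100 = 3.0845745 / 19.1 * 100
%GRR = 16.1496

16.1496


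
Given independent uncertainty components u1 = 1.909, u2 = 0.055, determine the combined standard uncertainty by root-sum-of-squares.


uc = sqrt(1.909^2 + 0.055^2)
uc = sqrt(3.647306)
uc = 1.9098

1.9098


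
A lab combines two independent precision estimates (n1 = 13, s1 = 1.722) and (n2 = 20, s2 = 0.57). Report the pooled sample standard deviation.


s_p = sqrt(((n1-1)*s1^2 + (n2-1)*s2^2) / (n1+n2-2))
numerator = (13-1)*1.722^2 + (20-1)*0.57^2 = 35.583408 + 6.1731 = 41.756508
denominator = 13 + 20 - 2 = 31
s_p^2 = 41.756508 / 31 = 1.3469841
s_p = sqrt(1.3469841) = 1.1606

1.1606


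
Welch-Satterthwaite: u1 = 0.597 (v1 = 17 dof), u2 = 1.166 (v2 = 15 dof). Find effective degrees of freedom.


uc = sqrt(u1^2 + u2^2) = sqrt(0.597^2 + 1.166^2) = 1.3099485
v_eff = uc^4 / (u1^4/v1 + u2^4/v2)
= 1.3099485^4 / (0.597^4/17 + 1.166^4/15)
= 2.9445361 / 0.13069837
v_eff = 22.5292

22.5292


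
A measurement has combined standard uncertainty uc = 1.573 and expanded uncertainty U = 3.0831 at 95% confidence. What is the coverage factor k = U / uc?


k = U / uc
k = 3.0831 / 1.573
k = 1.96

1.96


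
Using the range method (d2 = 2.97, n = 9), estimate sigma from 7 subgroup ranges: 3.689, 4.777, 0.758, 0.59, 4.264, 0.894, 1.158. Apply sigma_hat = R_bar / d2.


R_bar = (3.689 + 4.777 + 0.758 + 0.59 + 4.264 + 0.894 + 1.158) / 7
R_bar = 16.13 / 7 = 2.3042857
sigma_hat = R_bar / d2 = 2.3042857 / 2.97 = 0.7759

0.7759


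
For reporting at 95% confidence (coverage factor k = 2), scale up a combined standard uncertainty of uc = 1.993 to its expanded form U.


U = k * uc
U = 2 * 1.993
U = 3.9860

3.9860


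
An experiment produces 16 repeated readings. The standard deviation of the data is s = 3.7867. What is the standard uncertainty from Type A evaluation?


u_A = s / sqrt(n)
u_A = 3.7867 / sqrt(16)
u_A = 3.7867 / 4
u_A = 0.9467

0.9467


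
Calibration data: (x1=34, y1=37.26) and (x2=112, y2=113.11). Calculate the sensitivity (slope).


slope = (y2 - y1) / (x2 - x1)
= (113.11 - 37.26) / (112 - 34)
= 75.8500 / 78
= 0.9724

0.9724


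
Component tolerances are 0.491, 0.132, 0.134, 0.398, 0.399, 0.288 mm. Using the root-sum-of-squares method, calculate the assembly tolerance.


RSS = sqrt(0.491^2 + 0.132^2 + 0.134^2 + 0.398^2 + 0.399^2 + 0.288^2)
= sqrt(0.67701)
= 0.8228

0.8228


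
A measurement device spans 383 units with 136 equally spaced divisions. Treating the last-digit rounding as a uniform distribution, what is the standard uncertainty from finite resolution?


resolution = range / divisions
resolution = 383 / 136 = 2.8161765
u_res = resolution / (2*sqrt(3))
u_res = 2.8161765 / 3.4641016
u_res = 0.8130

0.8130


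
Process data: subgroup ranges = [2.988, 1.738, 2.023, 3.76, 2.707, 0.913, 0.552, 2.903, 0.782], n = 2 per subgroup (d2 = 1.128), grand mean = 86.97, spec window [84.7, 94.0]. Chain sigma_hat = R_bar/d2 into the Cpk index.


R_bar = (2.988 + 1.738 + 2.023 + 3.76 + 2.707 + 0.913 + 0.552 + 2.903 + 0.782) / 9 = 2.0406667
sigma = R_bar / d2 = 2.0406667 / 1.128 = 1.8091017
Cp = (USL - LSL)/(6*sigma) = (94.0 - 84.7)/(6*1.8091017) = 0.8568
Cpu = (94.0 - 86.97)/(3*1.8091017) = 1.2953
Cpl = (86.97 - 84.7)/(3*1.8091017) = 0.4183
Cpk = min(Cpu, Cpl) = 0.4183

0.4183


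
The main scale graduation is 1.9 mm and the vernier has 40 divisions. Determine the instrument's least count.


LC = MSD / n_div
= 1.9 / 40
= 0.0475

0.0475


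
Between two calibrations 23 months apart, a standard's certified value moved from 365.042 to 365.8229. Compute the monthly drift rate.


rate = (v2 - v1) / months
= (365.8229 - 365.042) / 23
= 0.7809 / 23
= 0.0340

0.0340


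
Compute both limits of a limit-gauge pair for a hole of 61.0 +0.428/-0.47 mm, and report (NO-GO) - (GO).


GO = nominal - lower_tol (smallest hole = maximum material condition)
GO = 61.0 - 0.47 = 60.53
NO-GO = nominal + upper_tol (largest hole = least material condition)
NO-GO = 61.0 + 0.428 = 61.428
spread = NO-GO - GO = 61.428 - 60.53 = 0.8980

0.8980


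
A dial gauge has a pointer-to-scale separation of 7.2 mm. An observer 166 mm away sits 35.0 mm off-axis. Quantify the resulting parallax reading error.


error = h * offset / d
= 7.2 * 35.0 / 166
= 1.5181

1.5181


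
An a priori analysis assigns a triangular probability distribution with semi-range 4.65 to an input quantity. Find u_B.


u_B = half_width / sqrt(6)
u_B = 4.65 / 2.4494897
u_B = 1.8984

1.8984


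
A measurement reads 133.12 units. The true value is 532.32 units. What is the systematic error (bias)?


Systematic error = measured - true
= 133.12 - 532.32
= -399.2000

-399.2000


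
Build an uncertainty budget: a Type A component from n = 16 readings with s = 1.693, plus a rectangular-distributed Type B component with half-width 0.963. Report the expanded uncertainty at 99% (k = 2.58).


u_A = s / sqrt(n) = 1.693 / sqrt(16) = 0.42325
u_B = half_width / sqrt(3) = 0.963 / sqrt(3) = 0.55598831
uc = sqrt(u_A^2 + u_B^2) = sqrt(0.42325^2 + 0.55598831^2) = 0.69875859
U = k * uc = 2.58 * 0.69875859
U = 1.8028

1.8028


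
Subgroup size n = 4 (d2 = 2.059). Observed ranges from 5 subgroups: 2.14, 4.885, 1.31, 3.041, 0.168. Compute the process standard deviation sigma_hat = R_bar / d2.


R_bar = (2.14 + 4.885 + 1.31 + 3.041 + 0.168) / 5
R_bar = 11.544 / 5 = 2.3088
sigma_hat = R_bar / d2 = 2.3088 / 2.059 = 1.1213

1.1213


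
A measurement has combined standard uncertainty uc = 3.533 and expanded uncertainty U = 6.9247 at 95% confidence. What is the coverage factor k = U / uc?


k = U / uc
k = 6.9247 / 3.533
k = 1.96

1.96


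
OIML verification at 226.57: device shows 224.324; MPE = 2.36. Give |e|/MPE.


e = indication - reference = 224.324 - 226.57 = -2.2460
|e| = 2.2460
ratio = |e| / MPE = 2.2460 / 2.36
ratio = 0.9517

0.9517


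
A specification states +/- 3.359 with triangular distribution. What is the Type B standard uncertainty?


u_B = half_width / sqrt(6)
u_B = 3.359 / 2.4494897
u_B = 1.3713

1.3713


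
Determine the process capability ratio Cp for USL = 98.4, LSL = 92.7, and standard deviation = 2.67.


Cp = (USL - LSL) / (6 * sigma)
= (98.4 - 92.7) / (6 * 2.67)
= 5.7000 / 16.0200
= 0.3558

0.3558


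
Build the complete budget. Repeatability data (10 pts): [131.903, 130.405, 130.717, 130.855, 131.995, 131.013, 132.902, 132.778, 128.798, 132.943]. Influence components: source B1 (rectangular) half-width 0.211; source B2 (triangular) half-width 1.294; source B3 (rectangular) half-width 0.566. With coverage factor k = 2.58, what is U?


mean = (131.903 + 130.405 + 130.717 + 130.855 + 131.995 + 131.013 + 132.902 + 132.778 + 128.798 + 132.943) / 10 = 131.4309
s = sqrt(sum((x - mean)^2)/(n-1)) = 1.3252645
u_A = s / sqrt(n) = 1.3252645 / sqrt(10) = 0.41908543
u_B1 = 0.211 / sqrt(3) = 0.12182091
u_B2 = 1.294 / sqrt(6) = 0.52827329
u_B3 = 0.566 / sqrt(3) = 0.32678025
uc = sqrt(0.41908543^2 + 0.12182091^2 + 0.52827329^2 + 0.32678025^2) = 0.75916463
U = k * uc = 2.58 * 0.75916463
U = 1.9586

1.9586


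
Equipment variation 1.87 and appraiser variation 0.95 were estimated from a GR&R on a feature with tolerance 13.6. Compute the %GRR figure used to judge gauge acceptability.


GRR = sqrt(EV^2 + AV^2) = sqrt(1.87^2 + 0.95^2) = 2.0974747
%GRR = GRR / tol * 100 = 2.0974747 / 13.6 * 100
%GRR = 15.4226

15.4226


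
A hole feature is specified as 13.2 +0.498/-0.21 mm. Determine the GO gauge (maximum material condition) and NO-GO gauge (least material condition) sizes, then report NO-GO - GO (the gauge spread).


GO = nominal - lower_tol (smallest hole = maximum material condition)
GO = 13.2 - 0.21 = 12.99
NO-GO = nominal + upper_tol (largest hole = least material condition)
NO-GO = 13.2 + 0.498 = 13.698
spread = NO-GO - GO = 13.698 - 12.99 = 0.7080

0.7080


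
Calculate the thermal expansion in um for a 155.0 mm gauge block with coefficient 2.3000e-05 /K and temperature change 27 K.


dL = L * alpha * dT
= 155.0 * 2.3000e-05 * 27
= 0.0962550 mm
dL_um = 0.0962550 * 1000 = 96.2550 um

96.2550


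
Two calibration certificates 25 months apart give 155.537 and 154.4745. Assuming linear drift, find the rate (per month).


rate = (v2 - v1) / months
= (154.4745 - 155.537) / 25
= -1.0625 / 25
= -0.0425

-0.0425


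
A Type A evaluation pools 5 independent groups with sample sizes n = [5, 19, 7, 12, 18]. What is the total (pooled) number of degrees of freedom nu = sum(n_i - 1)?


nu = sum_i (n_i - 1)
nu = ((5 - 1) + (19 - 1) + (7 - 1) + (12 - 1) + (18 - 1))
nu = 4 + 18 + 6 + 11 + 17
nu = 56

56


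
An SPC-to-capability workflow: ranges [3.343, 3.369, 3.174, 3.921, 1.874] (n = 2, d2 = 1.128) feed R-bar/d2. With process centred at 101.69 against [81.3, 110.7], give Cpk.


R_bar = (3.343 + 3.369 + 3.174 + 3.921 + 1.874) / 5 = 3.1362
sigma = R_bar / d2 = 3.1362 / 1.128 = 2.7803191
Cp = (USL - LSL)/(6*sigma) = (110.7 - 81.3)/(6*2.7803191) = 1.7624
Cpu = (110.7 - 101.69)/(3*2.7803191) = 1.0802
Cpl = (101.69 - 81.3)/(3*2.7803191) = 2.4446
Cpk = min(Cpu, Cpl) = 1.0802

1.0802


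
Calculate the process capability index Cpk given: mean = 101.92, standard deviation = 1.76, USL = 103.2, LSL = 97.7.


Cpu = (USL - mean) / (3*sigma) = (103.2 - 101.92) / (3*1.76) = 0.2424
Cpl = (mean - LSL) / (3*sigma) = (101.92 - 97.7) / (3*1.76) = 0.7992
Cpk = min(Cpu, Cpl) = 0.2424

0.2424


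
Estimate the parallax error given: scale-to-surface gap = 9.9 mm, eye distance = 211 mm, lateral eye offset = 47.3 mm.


error = h * offset / d
= 9.9 * 47.3 / 211
= 2.2193

2.2193


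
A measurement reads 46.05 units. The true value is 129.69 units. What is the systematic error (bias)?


Systematic error = measured - true
= 46.05 - 129.69
= -83.6400

-83.6400


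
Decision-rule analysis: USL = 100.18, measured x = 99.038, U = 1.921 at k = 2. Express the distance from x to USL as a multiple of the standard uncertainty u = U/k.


u = U / k = 1.921 / 2 = 0.9605
margin = |USL - x| = |100.18 - 99.038| = 1.142
z = margin / u = 1.142 / 0.9605
z = 1.1890

1.1890


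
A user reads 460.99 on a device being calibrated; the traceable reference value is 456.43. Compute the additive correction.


Correction = standard - reading
= 456.43 - 460.99
= -4.5600

-4.5600


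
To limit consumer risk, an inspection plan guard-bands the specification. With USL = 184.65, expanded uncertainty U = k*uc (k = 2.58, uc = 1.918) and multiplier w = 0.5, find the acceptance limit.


U = k * uc = 2.58 * 1.918 = 4.94844
guard band g = w * U = 0.5 * 4.94844 = 2.47422
AL = USL - g = 184.65 - 2.47422
AL = 182.1758

182.1758


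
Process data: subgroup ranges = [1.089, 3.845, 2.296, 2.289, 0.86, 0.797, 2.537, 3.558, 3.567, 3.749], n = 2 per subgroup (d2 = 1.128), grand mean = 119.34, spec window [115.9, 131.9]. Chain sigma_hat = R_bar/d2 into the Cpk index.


R_bar = (1.089 + 3.845 + 2.296 + 2.289 + 0.86 + 0.797 + 2.537 + 3.558 + 3.567 + 3.749) / 10 = 2.4587
sigma = R_bar / d2 = 2.4587 / 1.128 = 2.1796986
Cp = (USL - LSL)/(6*sigma) = (131.9 - 115.9)/(6*2.1796986) = 1.2234
Cpu = (131.9 - 119.34)/(3*2.1796986) = 1.9208
Cpl = (119.34 - 115.9)/(3*2.1796986) = 0.5261
Cpk = min(Cpu, Cpl) = 0.5261

0.5261


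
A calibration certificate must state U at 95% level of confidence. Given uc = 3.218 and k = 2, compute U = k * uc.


U = k * uc
U = 2 * 3.218
U = 6.4360

6.4360


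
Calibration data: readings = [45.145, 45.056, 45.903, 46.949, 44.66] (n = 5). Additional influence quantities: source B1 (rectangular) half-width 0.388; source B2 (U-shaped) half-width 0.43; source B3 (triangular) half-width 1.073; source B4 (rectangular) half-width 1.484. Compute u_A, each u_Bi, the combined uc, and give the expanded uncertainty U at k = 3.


mean = (45.145 + 45.056 + 45.903 + 46.949 + 44.66) / 5 = 45.5426
s = sqrt(sum((x - mean)^2)/(n-1)) = 0.90577276
u_A = s / sqrt(n) = 0.90577276 / sqrt(5) = 0.40507389
u_B1 = 0.388 / sqrt(3) = 0.2240119
u_B2 = 0.43 / sqrt(2) = 0.30405592
u_B3 = 1.073 / sqrt(6) = 0.43805042
u_B4 = 1.484 / sqrt(3) = 0.8567878
uc = sqrt(0.40507389^2 + 0.2240119^2 + 0.30405592^2 + 0.43805042^2 + 0.8567878^2) = 1.1102656
U = k * uc = 3 * 1.1102656
U = 3.3308

3.3308


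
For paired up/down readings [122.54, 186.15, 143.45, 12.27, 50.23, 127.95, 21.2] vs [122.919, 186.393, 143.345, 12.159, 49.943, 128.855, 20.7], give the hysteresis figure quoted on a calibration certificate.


|122.54 - 122.919| = 0.3790
|186.15 - 186.393| = 0.2430
|143.45 - 143.345| = 0.1050
|12.27 - 12.159| = 0.1110
|50.23 - 49.943| = 0.2870
|127.95 - 128.855| = 0.9050
|21.2 - 20.7| = 0.5000
hysteresis = max(diffs) = 0.9050

0.9050


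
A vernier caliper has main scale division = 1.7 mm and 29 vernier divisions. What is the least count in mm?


LC = MSD / n_div
= 1.7 / 29
= 0.0586

0.0586


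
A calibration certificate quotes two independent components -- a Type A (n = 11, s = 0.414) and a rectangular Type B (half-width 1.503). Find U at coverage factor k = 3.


u_A = s / sqrt(n) = 0.414 / sqrt(11) = 0.1248257
u_B = half_width / sqrt(3) = 1.503 / sqrt(3) = 0.86775745
uc = sqrt(u_A^2 + u_B^2) = sqrt(0.1248257^2 + 0.86775745^2) = 0.87668948
U = k * uc = 3 * 0.87668948
U = 2.6301

2.6301


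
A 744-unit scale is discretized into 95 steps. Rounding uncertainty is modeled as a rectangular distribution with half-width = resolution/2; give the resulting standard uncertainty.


resolution = range / divisions
resolution = 744 / 95 = 7.8315789
u_res = resolution / (2*sqrt(3))
u_res = 7.8315789 / 3.4641016
u_res = 2.2608

2.2608


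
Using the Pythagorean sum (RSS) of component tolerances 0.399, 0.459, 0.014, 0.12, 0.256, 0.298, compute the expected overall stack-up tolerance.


RSS = sqrt(0.399^2 + 0.459^2 + 0.014^2 + 0.12^2 + 0.256^2 + 0.298^2)
= sqrt(0.538818)
= 0.7340

0.7340


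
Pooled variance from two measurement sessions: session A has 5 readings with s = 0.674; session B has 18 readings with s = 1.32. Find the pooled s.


s_p = sqrt(((n1-1)*s1^2 + (n2-1)*s2^2) / (n1+n2-2))
numerator = (5-1)*0.674^2 + (18-1)*1.32^2 = 1.817104 + 29.6208 = 31.437904
denominator = 5 + 18 - 2 = 21
s_p^2 = 31.437904 / 21 = 1.497043
s_p = sqrt(1.497043) = 1.2235

1.2235


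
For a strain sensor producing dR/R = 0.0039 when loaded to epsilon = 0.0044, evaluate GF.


GF = (dR/R) / epsilon
= 0.0039 / 0.0044
= 0.8864

0.8864


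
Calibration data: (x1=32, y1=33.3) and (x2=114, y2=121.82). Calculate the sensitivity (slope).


slope = (y2 - y1) / (x2 - x1)
= (121.82 - 33.3) / (114 - 32)
= 88.5200 / 82
= 1.0795

1.0795


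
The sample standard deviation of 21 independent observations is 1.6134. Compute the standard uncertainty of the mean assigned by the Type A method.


u_A = s / sqrt(n)
u_A = 1.6134 / sqrt(21)
u_A = 1.6134 / 4.5825757
u_A = 0.3521

0.3521


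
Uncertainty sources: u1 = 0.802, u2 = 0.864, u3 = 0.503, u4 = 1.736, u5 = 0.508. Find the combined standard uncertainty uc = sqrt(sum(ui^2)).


uc = sqrt(0.802^2 + 0.864^2 + 0.503^2 + 1.736^2 + 0.508^2)
uc = sqrt(4.914469)
uc = 2.2169

2.2169


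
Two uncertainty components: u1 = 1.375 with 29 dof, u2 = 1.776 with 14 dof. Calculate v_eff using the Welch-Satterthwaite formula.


uc = sqrt(u1^2 + u2^2) = sqrt(1.375^2 + 1.776^2) = 2.2460634
v_eff = uc^4 / (u1^4/v1 + u2^4/v2)
= 2.2460634^4 / (1.375^4/29 + 1.776^4/14)
= 25.450015 / 0.83388779
v_eff = 30.5197

30.5197


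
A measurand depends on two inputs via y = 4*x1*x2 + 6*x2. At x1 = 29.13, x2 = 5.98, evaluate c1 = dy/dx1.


y = 4*x1*x2 + 6*x2
dy/dx1 = 4*x2
Evaluate at x2 = 5.98: c1 = 4 * 5.98
c1 = 23.9200

23.9200


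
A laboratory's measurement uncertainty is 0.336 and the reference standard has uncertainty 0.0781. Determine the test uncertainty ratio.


TUR = u_lab / u_ref
= 0.336 / 0.0781
= 4.3022

4.3022


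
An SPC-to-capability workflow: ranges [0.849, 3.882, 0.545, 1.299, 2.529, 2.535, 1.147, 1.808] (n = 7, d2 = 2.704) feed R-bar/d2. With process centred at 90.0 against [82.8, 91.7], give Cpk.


R_bar = (0.849 + 3.882 + 0.545 + 1.299 + 2.529 + 2.535 + 1.147 + 1.808) / 8 = 1.82425
sigma = R_bar / d2 = 1.82425 / 2.704 = 0.67464867
Cp = (USL - LSL)/(6*sigma) = (91.7 - 82.8)/(6*0.67464867) = 2.1987
Cpu = (91.7 - 90.0)/(3*0.67464867) = 0.8399
Cpl = (90.0 - 82.8)/(3*0.67464867) = 3.5574
Cpk = min(Cpu, Cpl) = 0.8399

0.8399


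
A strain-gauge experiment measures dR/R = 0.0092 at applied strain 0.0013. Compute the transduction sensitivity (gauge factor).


GF = (dR/R) / epsilon
= 0.0092 / 0.0013
= 7.0769

7.0769


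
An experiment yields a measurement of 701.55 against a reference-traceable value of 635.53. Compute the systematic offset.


Systematic error = measured - true
= 701.55 - 635.53
= 66.0200

66.0200


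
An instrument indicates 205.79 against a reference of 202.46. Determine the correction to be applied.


Correction = standard - reading
= 202.46 - 205.79
= -3.3300

-3.3300


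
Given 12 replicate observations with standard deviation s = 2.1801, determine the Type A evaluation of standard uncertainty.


u_A = s / sqrt(n)
u_A = 2.1801 / sqrt(12)
u_A = 2.1801 / 3.4641016
u_A = 0.6293

0.6293


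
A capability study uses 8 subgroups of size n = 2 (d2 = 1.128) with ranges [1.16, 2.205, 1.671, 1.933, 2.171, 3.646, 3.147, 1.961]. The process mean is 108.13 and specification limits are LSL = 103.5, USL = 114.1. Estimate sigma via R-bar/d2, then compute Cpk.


R_bar = (1.16 + 2.205 + 1.671 + 1.933 + 2.171 + 3.646 + 3.147 + 1.961) / 8 = 2.23675
sigma = R_bar / d2 = 2.23675 / 1.128 = 1.9829344
Cp = (USL - LSL)/(6*sigma) = (114.1 - 103.5)/(6*1.9829344) = 0.8909
Cpu = (114.1 - 108.13)/(3*1.9829344) = 1.0036
Cpl = (108.13 - 103.5)/(3*1.9829344) = 0.7783
Cpk = min(Cpu, Cpl) = 0.7783

0.7783


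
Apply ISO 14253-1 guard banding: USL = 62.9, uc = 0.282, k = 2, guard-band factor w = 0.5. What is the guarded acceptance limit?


U = k * uc = 2 * 0.282 = 0.564
guard band g = w * U = 0.5 * 0.564 = 0.282
AL = USL - g = 62.9 - 0.282
AL = 62.6180

62.6180


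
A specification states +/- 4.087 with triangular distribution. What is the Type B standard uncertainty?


u_B = half_width / sqrt(6)
u_B = 4.087 / 2.4494897
u_B = 1.6685

1.6685


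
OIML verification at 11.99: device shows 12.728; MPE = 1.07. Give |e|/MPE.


e = indication - reference = 12.728 - 11.99 = 0.7380
|e| = 0.7380
ratio = |e| / MPE = 0.7380 / 1.07
ratio = 0.6897

0.6897


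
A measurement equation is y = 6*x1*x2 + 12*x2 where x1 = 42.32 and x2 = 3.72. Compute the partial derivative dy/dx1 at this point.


y = 6*x1*x2 + 12*x2
dy/dx1 = 6*x2
Evaluate at x2 = 3.72: c1 = 6 * 3.72
c1 = 22.3200

22.3200


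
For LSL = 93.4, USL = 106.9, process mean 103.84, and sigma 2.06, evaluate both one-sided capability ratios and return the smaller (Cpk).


Cpu = (USL - mean) / (3*sigma) = (106.9 - 103.84) / (3*2.06) = 0.4951
Cpl = (mean - LSL) / (3*sigma) = (103.84 - 93.4) / (3*2.06) = 1.6893
Cpk = min(Cpu, Cpl) = 0.4951

0.4951


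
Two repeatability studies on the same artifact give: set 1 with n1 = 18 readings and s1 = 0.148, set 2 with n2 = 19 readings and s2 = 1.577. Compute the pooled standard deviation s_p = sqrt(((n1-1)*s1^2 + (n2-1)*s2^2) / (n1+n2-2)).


s_p = sqrt(((n1-1)*s1^2 + (n2-1)*s2^2) / (n1+n2-2))
numerator = (18-1)*0.148^2 + (19-1)*1.577^2 = 0.372368 + 44.764722 = 45.13709
denominator = 18 + 19 - 2 = 35
s_p^2 = 45.13709 / 35 = 1.2896311
s_p = sqrt(1.2896311) = 1.1356

1.1356


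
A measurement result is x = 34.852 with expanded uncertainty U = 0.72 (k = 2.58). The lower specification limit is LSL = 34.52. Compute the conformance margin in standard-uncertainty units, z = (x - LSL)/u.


u = U / k = 0.72 / 2.58 = 0.27906977
margin = |LSL - x| = |34.52 - 34.852| = 0.332
z = margin / u = 0.332 / 0.27906977
z = 1.1897

1.1897


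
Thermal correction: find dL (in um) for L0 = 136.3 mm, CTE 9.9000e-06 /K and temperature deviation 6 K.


dL = L * alpha * dT
= 136.3 * 9.9000e-06 * 6
= 0.0080962 mm
dL_um = 0.0080962 * 1000 = 8.0962 um

8.0962


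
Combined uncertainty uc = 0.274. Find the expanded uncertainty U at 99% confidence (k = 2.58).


U = k * uc
U = 2.58 * 0.274
U = 0.7069

0.7069


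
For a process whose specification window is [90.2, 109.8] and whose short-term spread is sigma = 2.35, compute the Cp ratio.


Cp = (USL - LSL) / (6 * sigma)
= (109.8 - 90.2) / (6 * 2.35)
= 19.6000 / 14.1000
= 1.3901

1.3901


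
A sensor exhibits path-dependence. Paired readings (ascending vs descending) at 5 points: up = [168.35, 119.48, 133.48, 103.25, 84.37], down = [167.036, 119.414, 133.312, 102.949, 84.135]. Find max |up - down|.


|168.35 - 167.036| = 1.3140
|119.48 - 119.414| = 0.0660
|133.48 - 133.312| = 0.1680
|103.25 - 102.949| = 0.3010
|84.37 - 84.135| = 0.2350
hysteresis = max(diffs) = 1.3140

1.3140


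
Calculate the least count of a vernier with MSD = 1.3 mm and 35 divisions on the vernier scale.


LC = MSD / n_div
= 1.3 / 35
= 0.0371

0.0371


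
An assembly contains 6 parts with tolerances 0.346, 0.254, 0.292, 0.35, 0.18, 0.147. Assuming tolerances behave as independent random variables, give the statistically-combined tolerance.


RSS = sqrt(0.346^2 + 0.254^2 + 0.292^2 + 0.35^2 + 0.18^2 + 0.147^2)
= sqrt(0.446005)
= 0.6678

0.6678


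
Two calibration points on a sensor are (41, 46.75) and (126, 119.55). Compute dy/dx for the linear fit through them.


slope = (y2 - y1) / (x2 - x1)
= (119.55 - 46.75) / (126 - 41)
= 72.8000 / 85
= 0.8565

0.8565


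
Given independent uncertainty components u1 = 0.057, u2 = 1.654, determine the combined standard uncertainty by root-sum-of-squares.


uc = sqrt(0.057^2 + 1.654^2)
uc = sqrt(2.738965)
uc = 1.6550

1.6550


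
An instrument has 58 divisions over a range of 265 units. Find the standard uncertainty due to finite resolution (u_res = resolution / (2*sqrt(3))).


resolution = range / divisions
resolution = 265 / 58 = 4.5689655
u_res = resolution / (2*sqrt(3))
u_res = 4.5689655 / 3.4641016
u_res = 1.3189

1.3189


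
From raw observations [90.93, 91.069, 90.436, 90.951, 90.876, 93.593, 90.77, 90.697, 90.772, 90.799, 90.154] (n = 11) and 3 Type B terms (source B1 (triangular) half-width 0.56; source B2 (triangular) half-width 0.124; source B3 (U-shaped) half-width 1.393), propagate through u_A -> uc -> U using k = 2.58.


mean = (90.93 + 91.069 + 90.436 + 90.951 + 90.876 + 93.593 + 90.77 + 90.697 + 90.772 + 90.799 + 90.154) / 11 = 91.00427273
s = sqrt(sum((x - mean)^2)/(n-1)) = 0.89564458
u_A = s / sqrt(n) = 0.89564458 / sqrt(11) = 0.270047
u_B1 = 0.56 / sqrt(6) = 0.22861904
u_B2 = 0.124 / sqrt(6) = 0.050622788
u_B3 = 1.393 / sqrt(2) = 0.98499975
uc = sqrt(0.270047^2 + 0.22861904^2 + 0.050622788^2 + 0.98499975^2) = 1.047845
U = k * uc = 2.58 * 1.047845
U = 2.7034

2.7034


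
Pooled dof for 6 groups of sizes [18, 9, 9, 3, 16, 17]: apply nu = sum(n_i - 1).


nu = sum_i (n_i - 1)
nu = ((18 - 1) + (9 - 1) + (9 - 1) + (3 - 1) + (16 - 1) + (17 - 1))
nu = 17 + 8 + 8 + 2 + 15 + 16
nu = 66

66
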